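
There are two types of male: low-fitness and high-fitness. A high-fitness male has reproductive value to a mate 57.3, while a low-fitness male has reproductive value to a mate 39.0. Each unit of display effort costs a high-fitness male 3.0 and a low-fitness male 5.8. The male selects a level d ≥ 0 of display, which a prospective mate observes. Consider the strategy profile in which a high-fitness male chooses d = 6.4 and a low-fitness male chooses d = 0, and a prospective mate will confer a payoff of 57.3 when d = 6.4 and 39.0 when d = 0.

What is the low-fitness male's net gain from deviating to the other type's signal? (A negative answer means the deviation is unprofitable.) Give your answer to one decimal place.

Playing d = 0 the low-fitness male receives 39.0.
Deviating to d = 6.4 brings payment 57.3 at cost 5.8 × 6.4 = 37.12, netting 20.18.
Gain from deviating: 20.18 − 39.0 = -18.82, i.e. -18.8 to one decimal place.
The gain is negative, so the low-fitness type's incentive-compatibility constraint is satisfied.

-18.8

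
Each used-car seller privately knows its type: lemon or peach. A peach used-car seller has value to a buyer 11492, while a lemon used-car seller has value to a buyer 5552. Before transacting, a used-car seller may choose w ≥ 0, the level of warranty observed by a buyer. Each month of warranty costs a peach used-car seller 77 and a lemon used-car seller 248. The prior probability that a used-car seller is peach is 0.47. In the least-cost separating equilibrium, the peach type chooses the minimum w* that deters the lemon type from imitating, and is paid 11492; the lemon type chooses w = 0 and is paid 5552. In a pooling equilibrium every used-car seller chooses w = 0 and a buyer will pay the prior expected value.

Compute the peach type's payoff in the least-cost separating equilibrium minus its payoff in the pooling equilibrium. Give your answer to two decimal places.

Least-cost separating signal: w* solves 5552 = 11492 − 248·w*, so w* = (11492 − 5552)/248 ≈ 23.9516.
Peach type's separating payoff: 11492 − 77 × w* = 11492 − 77 × (11492 − 5552)/248 = 11492 − 457380/248 ≈ 9647.7258.
Pooling payoff: 0.47 × 11492 + 0.53 × 5552 = 8343.8.
Difference: 9647.7258 − 8343.8 = 1303.9258, i.e. 1303.93 to two decimal places.
The peach type prefers to separate.

1303.93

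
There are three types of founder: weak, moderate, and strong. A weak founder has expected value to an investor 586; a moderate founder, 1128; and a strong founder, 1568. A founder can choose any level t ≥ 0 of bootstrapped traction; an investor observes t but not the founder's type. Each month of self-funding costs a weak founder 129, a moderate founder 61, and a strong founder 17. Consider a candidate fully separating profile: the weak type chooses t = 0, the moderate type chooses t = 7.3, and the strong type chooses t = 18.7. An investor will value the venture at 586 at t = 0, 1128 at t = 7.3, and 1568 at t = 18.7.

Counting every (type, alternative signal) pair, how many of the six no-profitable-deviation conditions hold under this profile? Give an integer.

6

Strong (own payoff 1568 − 17×18.7 = 1250.1): to t=0 gives 586 → no gain ✓; to t=7.3 gives 1128 − 17×7.3 = 1003.9 → no gain ✓.
Moderate (own payoff 1128 − 61×7.3 = 682.7): to t=0 gives 586 → no gain ✓; to t=18.7 gives 1568 − 61×18.7 = 427.3 → no gain ✓.
Weak (own payoff 586): to t=7.3 gives 1128 − 129×7.3 = 186.3 → no gain ✓; to t=18.7 gives 1568 − 129×18.7 = -844.3 → no gain ✓.
6 of the 6 constraints hold; this profile is a separating equilibrium.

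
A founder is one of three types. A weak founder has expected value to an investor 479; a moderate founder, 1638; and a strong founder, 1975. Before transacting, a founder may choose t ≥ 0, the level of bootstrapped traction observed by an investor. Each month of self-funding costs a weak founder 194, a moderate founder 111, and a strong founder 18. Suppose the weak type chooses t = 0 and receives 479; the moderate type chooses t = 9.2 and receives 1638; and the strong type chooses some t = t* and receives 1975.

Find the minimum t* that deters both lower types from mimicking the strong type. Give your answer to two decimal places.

12.24

Weak type (on-path payoff 479) won't mimic when 479 ≥ 1975 − 194·t*, i.e. t* ≥ 7.71.
Moderate type (on-path payoff 1638 − 111×9.2 = 616.8) won't mimic when 616.8 ≥ 1975 − 111·t*, i.e. t* ≥ 12.24.
Both must hold, so t* = max(7.71, 12.24) = 12.24. The moderate type's constraint binds.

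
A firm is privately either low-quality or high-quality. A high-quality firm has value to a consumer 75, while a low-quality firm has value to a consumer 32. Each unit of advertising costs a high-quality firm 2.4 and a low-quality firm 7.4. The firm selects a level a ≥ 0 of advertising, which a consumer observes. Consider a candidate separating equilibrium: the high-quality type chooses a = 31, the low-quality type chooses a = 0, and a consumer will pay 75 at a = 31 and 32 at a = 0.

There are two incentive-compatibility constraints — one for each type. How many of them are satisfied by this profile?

1

Low-quality type: stay at 0 → 32; mimic → 75 − 7.4 × 31 = -154.4. IC holds (32 ≥ -154.4).
High-quality type: signal → 75 − 2.4 × 31 = 0.6; deviate to 0 → 32. IC fails (0.6 < 32).
1 of 2 constraints hold, so this profile is not an equilibrium.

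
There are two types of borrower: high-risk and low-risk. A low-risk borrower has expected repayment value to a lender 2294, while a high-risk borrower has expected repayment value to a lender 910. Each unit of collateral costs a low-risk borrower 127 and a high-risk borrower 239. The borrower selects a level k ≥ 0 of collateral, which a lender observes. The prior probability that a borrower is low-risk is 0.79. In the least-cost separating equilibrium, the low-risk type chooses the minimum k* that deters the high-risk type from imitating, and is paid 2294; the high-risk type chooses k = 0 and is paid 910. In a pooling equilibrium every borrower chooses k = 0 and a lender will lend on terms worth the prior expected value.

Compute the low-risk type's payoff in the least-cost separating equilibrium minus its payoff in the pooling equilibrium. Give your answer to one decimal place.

Least-cost separating signal: k* solves 910 = 2294 − 239·k*, so k* = (2294 − 910)/239 ≈ 5.7908.
Low-risk type's separating payoff: 2294 − 127 × k* = 2294 − 127 × (2294 − 910)/239 = 2294 − 175768/239 ≈ 1558.569.
Pooling payoff: 0.79 × 2294 + 0.21 × 910 = 2003.36.
Difference: 1558.569 − 2003.36 = -444.791, i.e. -444.8 to one decimal place.
The low-risk type would prefer the pooling outcome.

-444.8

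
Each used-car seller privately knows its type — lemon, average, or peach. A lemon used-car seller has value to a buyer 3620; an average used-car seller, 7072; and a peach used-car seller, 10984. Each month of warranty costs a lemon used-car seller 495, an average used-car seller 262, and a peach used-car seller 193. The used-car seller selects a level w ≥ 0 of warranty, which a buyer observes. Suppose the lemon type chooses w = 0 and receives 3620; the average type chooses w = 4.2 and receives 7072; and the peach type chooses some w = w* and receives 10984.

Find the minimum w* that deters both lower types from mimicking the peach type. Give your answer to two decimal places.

Lemon type (on-path payoff 3620) won't mimic when 3620 ≥ 10984 − 495·w*, i.e. w* ≥ 14.88.
Average type (on-path payoff 7072 − 262×4.2 = 5971.6) won't mimic when 5971.6 ≥ 10984 − 262·w*, i.e. w* ≥ 19.13.
Both must hold, so w* = max(14.88, 19.13) = 19.13. The average type's constraint binds.

19.13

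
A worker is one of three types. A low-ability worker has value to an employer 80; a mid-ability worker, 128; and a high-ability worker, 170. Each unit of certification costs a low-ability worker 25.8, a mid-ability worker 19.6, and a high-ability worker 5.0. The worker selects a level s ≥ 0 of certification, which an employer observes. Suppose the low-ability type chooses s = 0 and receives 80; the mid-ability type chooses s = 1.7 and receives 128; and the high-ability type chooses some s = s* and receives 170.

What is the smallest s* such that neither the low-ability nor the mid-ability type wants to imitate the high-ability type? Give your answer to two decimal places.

3.84

Mid-ability type (on-path payoff 128 − 19.6×1.7 = 94.68) won't mimic when 94.68 ≥ 170 − 19.6·s*, i.e. s* ≥ 3.84.
Low-ability type (on-path payoff 80) won't mimic when 80 ≥ 170 − 25.8·s*, i.e. s* ≥ 3.49.
Both must hold, so s* = max(3.49, 3.84) = 3.84. The mid-ability type's constraint binds.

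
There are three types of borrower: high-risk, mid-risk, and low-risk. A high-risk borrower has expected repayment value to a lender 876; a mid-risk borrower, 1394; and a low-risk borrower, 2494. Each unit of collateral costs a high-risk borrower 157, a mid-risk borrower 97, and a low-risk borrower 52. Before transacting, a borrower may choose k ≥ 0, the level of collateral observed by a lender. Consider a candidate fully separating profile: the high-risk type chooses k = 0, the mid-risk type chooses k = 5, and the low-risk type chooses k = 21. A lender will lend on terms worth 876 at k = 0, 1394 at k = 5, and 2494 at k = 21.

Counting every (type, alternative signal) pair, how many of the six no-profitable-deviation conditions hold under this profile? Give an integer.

High-risk (own payoff 876): to k=5 gives 1394 − 157×5 = 609 → no gain ✓; to k=21 gives 2494 − 157×21 = -803 → no gain ✓.
Mid-risk (own payoff 1394 − 97×5 = 909): to k=0 gives 876 → no gain ✓; to k=21 gives 2494 − 97×21 = 457 → no gain ✓.
Low-risk (own payoff 2494 − 52×21 = 1402): to k=0 gives 876 → no gain ✓; to k=5 gives 1394 − 52×5 = 1134 → no gain ✓.
6 of the 6 constraints hold; this profile is a separating equilibrium.

6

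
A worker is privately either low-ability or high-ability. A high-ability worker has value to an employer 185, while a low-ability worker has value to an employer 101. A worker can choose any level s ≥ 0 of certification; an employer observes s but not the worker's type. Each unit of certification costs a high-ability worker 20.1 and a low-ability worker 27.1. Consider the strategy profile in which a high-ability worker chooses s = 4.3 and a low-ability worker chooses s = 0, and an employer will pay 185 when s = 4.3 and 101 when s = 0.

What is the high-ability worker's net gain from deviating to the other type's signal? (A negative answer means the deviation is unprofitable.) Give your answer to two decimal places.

2.43

Playing s = 4.3 the high-ability worker receives 185 − 20.1 × 4.3 = 98.57.
Deviating to s = 0 yields 101 instead.
Gain from deviating: 101 − 98.57 = 2.43.
The gain is positive, so the high-ability type's incentive-compatibility constraint is violated — this profile is not a separating equilibrium.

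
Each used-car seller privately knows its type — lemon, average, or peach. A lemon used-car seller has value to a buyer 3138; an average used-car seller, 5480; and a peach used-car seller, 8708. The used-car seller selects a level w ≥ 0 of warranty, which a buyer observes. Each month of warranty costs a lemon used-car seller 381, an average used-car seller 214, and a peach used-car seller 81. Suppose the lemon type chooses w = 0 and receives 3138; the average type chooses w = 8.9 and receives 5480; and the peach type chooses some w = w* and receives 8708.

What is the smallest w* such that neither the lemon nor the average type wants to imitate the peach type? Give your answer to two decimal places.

Average type (on-path payoff 5480 − 214×8.9 = 3575.4) won't mimic when 3575.4 ≥ 8708 − 214·w*, i.e. w* ≥ 23.98.
Lemon type (on-path payoff 3138) won't mimic when 3138 ≥ 8708 − 381·w*, i.e. w* ≥ 14.62.
Both must hold, so w* = max(14.62, 23.98) = 23.98. The average type's constraint binds.

23.98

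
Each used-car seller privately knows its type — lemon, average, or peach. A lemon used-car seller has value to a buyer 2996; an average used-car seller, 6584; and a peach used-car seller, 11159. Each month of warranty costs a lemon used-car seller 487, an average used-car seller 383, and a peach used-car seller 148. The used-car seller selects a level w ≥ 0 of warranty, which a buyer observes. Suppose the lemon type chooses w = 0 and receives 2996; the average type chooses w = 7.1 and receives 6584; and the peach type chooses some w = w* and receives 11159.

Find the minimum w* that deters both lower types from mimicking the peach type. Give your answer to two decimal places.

Lemon type (on-path payoff 2996) won't mimic when 2996 ≥ 11159 − 487·w*, i.e. w* ≥ 16.76.
Average type (on-path payoff 6584 − 383×7.1 = 3864.7) won't mimic when 3864.7 ≥ 11159 − 383·w*, i.e. w* ≥ 19.05.
Both must hold, so w* = max(16.76, 19.05) = 19.05. The average type's constraint binds.

19.05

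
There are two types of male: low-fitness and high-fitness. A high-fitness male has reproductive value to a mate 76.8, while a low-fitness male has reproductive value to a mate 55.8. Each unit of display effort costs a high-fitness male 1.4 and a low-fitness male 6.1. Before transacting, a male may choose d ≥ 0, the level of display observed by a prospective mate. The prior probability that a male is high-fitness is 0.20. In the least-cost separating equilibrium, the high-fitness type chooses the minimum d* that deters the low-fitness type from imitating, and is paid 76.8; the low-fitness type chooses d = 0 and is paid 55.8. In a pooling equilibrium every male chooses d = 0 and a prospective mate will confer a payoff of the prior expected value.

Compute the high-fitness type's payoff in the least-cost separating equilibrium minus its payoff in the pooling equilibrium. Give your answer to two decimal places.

11.98

Least-cost separating signal: d* solves 55.8 = 76.8 − 6.1·d*, so d* = (76.8 − 55.8)/6.1 ≈ 3.4426.
High-fitness type's separating payoff: 76.8 − 1.4 × d* = 76.8 − 1.4 × (76.8 − 55.8)/6.1 = 76.8 − 29.4/6.1 ≈ 71.9803.
Pooling payoff: 0.20 × 76.8 + 0.80 × 55.8 = 60.
Difference: 71.9803 − 60 = 11.9803, i.e. 11.98 to two decimal places.
The high-fitness type prefers to separate.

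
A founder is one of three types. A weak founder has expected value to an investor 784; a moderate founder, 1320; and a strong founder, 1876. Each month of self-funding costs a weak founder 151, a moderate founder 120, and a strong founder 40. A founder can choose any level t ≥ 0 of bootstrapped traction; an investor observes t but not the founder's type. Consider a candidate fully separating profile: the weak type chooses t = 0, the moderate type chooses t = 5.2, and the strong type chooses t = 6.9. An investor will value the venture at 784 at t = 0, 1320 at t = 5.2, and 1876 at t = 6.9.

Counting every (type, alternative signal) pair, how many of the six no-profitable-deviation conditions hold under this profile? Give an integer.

3

Moderate (own payoff 1320 − 120×5.2 = 696): to t=0 gives 784 → profitable ✗; to t=6.9 gives 1876 − 120×6.9 = 1048 → profitable ✗.
Strong (own payoff 1876 − 40×6.9 = 1600): to t=0 gives 784 → no gain ✓; to t=5.2 gives 1320 − 40×5.2 = 1112 → no gain ✓.
Weak (own payoff 784): to t=5.2 gives 1320 − 151×5.2 = 534.8 → no gain ✓; to t=6.9 gives 1876 − 151×6.9 = 834.1 → profitable ✗.
3 of the 6 constraints hold; not an equilibrium.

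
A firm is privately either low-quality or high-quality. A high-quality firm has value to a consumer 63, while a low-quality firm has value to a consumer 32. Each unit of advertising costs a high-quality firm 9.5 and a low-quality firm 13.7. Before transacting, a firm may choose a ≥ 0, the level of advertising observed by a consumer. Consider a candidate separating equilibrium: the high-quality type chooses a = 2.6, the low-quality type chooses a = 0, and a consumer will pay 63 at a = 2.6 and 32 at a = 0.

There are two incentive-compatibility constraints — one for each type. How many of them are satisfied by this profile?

High-quality type: signal → 63 − 9.5 × 2.6 = 38.3; deviate to 0 → 32. IC holds (38.3 ≥ 32).
Low-quality type: stay at 0 → 32; mimic → 63 − 13.7 × 2.6 = 27.38. IC holds (32 ≥ 27.38).
2 of 2 constraints hold, so this is a separating equilibrium.

2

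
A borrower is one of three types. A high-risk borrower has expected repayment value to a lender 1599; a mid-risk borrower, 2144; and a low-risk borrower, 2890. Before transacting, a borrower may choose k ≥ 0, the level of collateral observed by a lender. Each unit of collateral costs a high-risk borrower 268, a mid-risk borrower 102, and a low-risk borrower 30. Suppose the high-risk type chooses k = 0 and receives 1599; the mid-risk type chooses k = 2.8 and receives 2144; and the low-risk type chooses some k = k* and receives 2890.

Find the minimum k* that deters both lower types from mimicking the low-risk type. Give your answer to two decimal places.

High-risk type (on-path payoff 1599) won't mimic when 1599 ≥ 2890 − 268·k*, i.e. k* ≥ 4.82.
Mid-risk type (on-path payoff 2144 − 102×2.8 = 1858.4) won't mimic when 1858.4 ≥ 2890 − 102·k*, i.e. k* ≥ 10.11.
Both must hold, so k* = max(4.82, 10.11) = 10.11. The mid-risk type's constraint binds.

10.11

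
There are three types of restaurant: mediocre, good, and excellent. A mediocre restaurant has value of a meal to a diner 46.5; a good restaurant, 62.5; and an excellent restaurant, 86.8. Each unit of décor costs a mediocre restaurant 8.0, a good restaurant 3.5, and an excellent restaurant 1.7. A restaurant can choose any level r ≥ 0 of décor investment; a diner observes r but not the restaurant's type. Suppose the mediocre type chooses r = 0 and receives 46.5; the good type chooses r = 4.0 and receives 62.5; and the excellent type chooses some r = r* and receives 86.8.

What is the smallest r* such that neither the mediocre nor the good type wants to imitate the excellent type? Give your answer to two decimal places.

Mediocre type (on-path payoff 46.5) won't mimic when 46.5 ≥ 86.8 − 8.0·r*, i.e. r* ≥ 5.04.
Good type (on-path payoff 62.5 − 3.5×4.0 = 48.5) won't mimic when 48.5 ≥ 86.8 − 3.5·r*, i.e. r* ≥ 10.94.
Both must hold, so r* = max(5.04, 10.94) = 10.94. The good type's constraint binds.

10.94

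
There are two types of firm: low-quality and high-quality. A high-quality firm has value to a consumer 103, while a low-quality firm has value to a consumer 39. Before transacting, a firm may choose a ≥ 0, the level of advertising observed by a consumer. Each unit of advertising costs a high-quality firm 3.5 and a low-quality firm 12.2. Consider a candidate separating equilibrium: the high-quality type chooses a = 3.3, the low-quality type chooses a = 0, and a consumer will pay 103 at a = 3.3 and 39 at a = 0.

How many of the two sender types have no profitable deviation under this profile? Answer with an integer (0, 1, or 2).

Low-quality type: stay at 0 → 39; mimic → 103 − 12.2 × 3.3 = 62.74. IC fails (39 < 62.74).
High-quality type: signal → 103 − 3.5 × 3.3 = 91.45; deviate to 0 → 39. IC holds (91.45 ≥ 39).
1 of 2 constraints hold, so this profile is not an equilibrium.

1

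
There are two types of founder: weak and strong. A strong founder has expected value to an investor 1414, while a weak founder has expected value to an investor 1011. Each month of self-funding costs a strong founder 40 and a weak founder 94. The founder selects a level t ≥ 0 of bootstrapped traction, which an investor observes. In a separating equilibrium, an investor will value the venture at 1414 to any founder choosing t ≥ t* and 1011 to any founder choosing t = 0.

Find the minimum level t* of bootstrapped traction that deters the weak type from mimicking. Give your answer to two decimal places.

4.29

A weak founder choosing t = 0 receives 1011.
Imitating at t* instead would pay 1414 at cost 94·t*, netting 1414 − 94·t*.
Indifference: 1011 = 1414 − 94·t*, so t* = (1414 − 1011) / 94 ≈ 4.29.
This is the weak type's binding incentive-compatibility constraint; any t ≥ 4.29 sustains separation on that side.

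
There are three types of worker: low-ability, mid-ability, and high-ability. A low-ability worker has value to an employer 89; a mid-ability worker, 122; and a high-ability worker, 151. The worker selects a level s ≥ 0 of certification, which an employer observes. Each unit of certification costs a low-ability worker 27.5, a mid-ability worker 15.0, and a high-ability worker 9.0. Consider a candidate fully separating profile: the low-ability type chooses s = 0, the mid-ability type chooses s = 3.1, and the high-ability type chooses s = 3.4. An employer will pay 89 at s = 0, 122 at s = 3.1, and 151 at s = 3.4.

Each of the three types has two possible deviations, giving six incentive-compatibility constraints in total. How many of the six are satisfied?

4

High-ability (own payoff 151 − 9.0×3.4 = 120.4): to s=0 gives 89 → no gain ✓; to s=3.1 gives 122 − 9.0×3.1 = 94.1 → no gain ✓.
Low-ability (own payoff 89): to s=3.1 gives 122 − 27.5×3.1 = 36.75 → no gain ✓; to s=3.4 gives 151 − 27.5×3.4 = 57.5 → no gain ✓.
Mid-ability (own payoff 122 − 15.0×3.1 = 75.5): to s=0 gives 89 → profitable ✗; to s=3.4 gives 151 − 15.0×3.4 = 100 → profitable ✗.
4 of the 6 constraints hold; not an equilibrium.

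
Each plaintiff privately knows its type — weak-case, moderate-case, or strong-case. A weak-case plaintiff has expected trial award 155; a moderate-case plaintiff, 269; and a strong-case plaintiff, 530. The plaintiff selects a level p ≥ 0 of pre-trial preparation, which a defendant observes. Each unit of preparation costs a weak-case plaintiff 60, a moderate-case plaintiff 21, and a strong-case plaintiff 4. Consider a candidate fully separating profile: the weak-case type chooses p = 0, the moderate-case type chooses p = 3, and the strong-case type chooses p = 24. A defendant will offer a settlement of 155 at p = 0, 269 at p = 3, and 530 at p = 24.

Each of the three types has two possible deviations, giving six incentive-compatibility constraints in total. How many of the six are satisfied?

6

Moderate-case (own payoff 269 − 21×3 = 206): to p=0 gives 155 → no gain ✓; to p=24 gives 530 − 21×24 = 26 → no gain ✓.
Strong-case (own payoff 530 − 4×24 = 434): to p=0 gives 155 → no gain ✓; to p=3 gives 269 − 4×3 = 257 → no gain ✓.
Weak-case (own payoff 155): to p=3 gives 269 − 60×3 = 89 → no gain ✓; to p=24 gives 530 − 60×24 = -910 → no gain ✓.
6 of the 6 constraints hold; this profile is a separating equilibrium.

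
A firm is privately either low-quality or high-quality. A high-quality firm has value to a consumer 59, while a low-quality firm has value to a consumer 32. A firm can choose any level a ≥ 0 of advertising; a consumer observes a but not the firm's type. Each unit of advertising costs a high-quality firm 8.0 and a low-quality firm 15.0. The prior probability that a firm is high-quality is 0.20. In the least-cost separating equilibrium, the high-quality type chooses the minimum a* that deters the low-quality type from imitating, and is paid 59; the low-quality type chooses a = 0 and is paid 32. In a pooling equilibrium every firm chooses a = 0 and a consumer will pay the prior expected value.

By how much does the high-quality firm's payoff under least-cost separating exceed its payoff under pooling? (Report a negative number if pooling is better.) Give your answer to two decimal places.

Least-cost separating signal: a* solves 32 = 59 − 15.0·a*, so a* = (59 − 32)/15.0 = 1.8.
High-quality type's separating payoff: 59 − 8.0 × a* = 59 − 8.0 × (59 − 32)/15.0 = 59 − 216/15.0 = 44.6.
Pooling payoff: 0.20 × 59 + 0.80 × 32 = 37.4.
Difference: 44.6 − 37.4 = 7.20.
The high-quality type prefers to separate.

7.20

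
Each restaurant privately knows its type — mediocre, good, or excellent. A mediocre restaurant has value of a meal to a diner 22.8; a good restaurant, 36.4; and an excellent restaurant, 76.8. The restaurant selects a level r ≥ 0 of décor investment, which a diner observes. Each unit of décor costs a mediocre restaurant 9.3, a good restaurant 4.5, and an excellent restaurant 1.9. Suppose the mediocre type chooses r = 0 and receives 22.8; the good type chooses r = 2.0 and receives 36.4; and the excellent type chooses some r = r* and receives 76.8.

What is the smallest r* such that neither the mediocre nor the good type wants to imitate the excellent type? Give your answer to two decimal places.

10.98

Mediocre type (on-path payoff 22.8) won't mimic when 22.8 ≥ 76.8 − 9.3·r*, i.e. r* ≥ 5.81.
Good type (on-path payoff 36.4 − 4.5×2.0 = 27.4) won't mimic when 27.4 ≥ 76.8 − 4.5·r*, i.e. r* ≥ 10.98.
Both must hold, so r* = max(5.81, 10.98) = 10.98. The good type's constraint binds.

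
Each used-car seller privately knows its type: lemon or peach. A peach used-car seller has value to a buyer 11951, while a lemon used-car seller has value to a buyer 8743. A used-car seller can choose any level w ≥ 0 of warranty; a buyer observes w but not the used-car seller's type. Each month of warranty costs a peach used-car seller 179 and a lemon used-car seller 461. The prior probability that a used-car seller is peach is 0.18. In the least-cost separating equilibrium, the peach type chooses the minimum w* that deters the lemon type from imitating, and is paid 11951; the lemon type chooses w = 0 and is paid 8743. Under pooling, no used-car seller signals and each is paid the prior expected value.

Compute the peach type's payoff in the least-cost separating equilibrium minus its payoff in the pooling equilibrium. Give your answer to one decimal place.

Least-cost separating signal: w* solves 8743 = 11951 − 461·w*, so w* = (11951 − 8743)/461 ≈ 6.9588.
Peach type's separating payoff: 11951 − 179 × w* = 11951 − 179 × (11951 − 8743)/461 = 11951 − 574232/461 ≈ 10705.377.
Pooling payoff: 0.18 × 11951 + 0.82 × 8743 = 9320.44.
Difference: 10705.377 − 9320.44 = 1384.937, i.e. 1384.9 to one decimal place.
The peach type prefers to separate.

1384.9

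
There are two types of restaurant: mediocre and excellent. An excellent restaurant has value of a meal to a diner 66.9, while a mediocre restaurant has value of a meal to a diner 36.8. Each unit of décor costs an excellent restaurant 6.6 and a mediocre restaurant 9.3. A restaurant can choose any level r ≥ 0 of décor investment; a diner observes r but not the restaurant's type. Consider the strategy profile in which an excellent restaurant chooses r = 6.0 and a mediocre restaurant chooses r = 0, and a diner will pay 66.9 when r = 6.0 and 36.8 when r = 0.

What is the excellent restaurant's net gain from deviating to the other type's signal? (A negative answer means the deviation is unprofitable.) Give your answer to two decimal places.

Playing r = 6.0 the excellent restaurant receives 66.9 − 6.6 × 6.0 = 27.3.
Deviating to r = 0 yields 36.8 instead.
Gain from deviating: 36.8 − 27.3 = 9.50.
The gain is positive, so the excellent type's incentive-compatibility constraint is violated — this profile is not a separating equilibrium.

9.50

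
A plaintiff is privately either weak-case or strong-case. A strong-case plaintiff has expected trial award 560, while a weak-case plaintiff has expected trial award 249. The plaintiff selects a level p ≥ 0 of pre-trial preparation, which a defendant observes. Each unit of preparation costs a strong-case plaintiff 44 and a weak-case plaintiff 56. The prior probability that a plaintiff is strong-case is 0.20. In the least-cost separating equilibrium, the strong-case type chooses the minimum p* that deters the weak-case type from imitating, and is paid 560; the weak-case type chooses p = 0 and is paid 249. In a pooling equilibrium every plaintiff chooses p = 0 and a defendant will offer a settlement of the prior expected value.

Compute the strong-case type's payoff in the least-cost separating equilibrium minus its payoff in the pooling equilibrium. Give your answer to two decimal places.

4.44

Least-cost separating signal: p* solves 249 = 560 − 56·p*, so p* = (560 − 249)/56 ≈ 5.5536.
Strong-case type's separating payoff: 560 − 44 × p* = 560 − 44 × (560 − 249)/56 = 560 − 13684/56 ≈ 315.6429.
Pooling payoff: 0.20 × 560 + 0.80 × 249 = 311.2.
Difference: 315.6429 − 311.2 = 4.4429, i.e. 4.44 to two decimal places.
The strong-case type prefers to separate.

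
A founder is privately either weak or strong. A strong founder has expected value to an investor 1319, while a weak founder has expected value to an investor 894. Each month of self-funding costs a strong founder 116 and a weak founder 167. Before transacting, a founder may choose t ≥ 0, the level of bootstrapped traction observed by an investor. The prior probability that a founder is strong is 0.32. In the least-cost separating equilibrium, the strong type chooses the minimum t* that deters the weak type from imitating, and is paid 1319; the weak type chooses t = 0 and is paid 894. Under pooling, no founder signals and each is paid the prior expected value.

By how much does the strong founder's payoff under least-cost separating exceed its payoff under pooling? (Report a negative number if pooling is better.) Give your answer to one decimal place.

Least-cost separating signal: t* solves 894 = 1319 − 167·t*, so t* = (1319 − 894)/167 ≈ 2.5449.
Strong type's separating payoff: 1319 − 116 × t* = 1319 − 116 × (1319 − 894)/167 = 1319 − 49300/167 ≈ 1023.790.
Pooling payoff: 0.32 × 1319 + 0.68 × 894 = 1030.
Difference: 1023.790 − 1030 = -6.21, i.e. -6.2 to one decimal place.
The strong type would prefer the pooling outcome.

-6.2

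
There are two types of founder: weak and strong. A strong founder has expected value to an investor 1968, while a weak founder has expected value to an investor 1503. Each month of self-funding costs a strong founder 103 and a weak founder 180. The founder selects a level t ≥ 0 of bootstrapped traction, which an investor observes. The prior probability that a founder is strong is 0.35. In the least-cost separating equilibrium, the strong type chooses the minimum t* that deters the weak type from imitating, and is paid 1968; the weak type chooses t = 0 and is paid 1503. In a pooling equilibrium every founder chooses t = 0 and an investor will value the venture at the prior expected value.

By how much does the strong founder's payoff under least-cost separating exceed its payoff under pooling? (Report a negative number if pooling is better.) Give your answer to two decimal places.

Least-cost separating signal: t* solves 1503 = 1968 − 180·t*, so t* = (1968 − 1503)/180 ≈ 2.5833.
Strong type's separating payoff: 1968 − 103 × t* = 1968 − 103 × (1968 − 1503)/180 = 1968 − 47895/180 ≈ 1701.9167.
Pooling payoff: 0.35 × 1968 + 0.65 × 1503 = 1665.75.
Difference: 1701.9167 − 1665.75 = 36.1667, i.e. 36.17 to two decimal places.
The strong type prefers to separate.

36.17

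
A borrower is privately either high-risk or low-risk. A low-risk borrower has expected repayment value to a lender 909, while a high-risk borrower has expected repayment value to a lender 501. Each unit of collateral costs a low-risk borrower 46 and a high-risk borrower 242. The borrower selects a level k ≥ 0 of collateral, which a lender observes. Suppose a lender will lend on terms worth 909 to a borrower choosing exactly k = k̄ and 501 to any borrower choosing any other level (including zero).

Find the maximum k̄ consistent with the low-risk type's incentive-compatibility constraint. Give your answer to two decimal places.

8.87

Choosing k̄ yields the low-risk type 909 − 46·k̄; choosing zero yields 501.
The low-risk type is indifferent at 909 − 46·k̄ = 501, i.e. k̄ = (909 − 501) / 46 ≈ 8.87.
For any k̄ above 8.87 the low-risk type would rather pool at zero, so separation collapses.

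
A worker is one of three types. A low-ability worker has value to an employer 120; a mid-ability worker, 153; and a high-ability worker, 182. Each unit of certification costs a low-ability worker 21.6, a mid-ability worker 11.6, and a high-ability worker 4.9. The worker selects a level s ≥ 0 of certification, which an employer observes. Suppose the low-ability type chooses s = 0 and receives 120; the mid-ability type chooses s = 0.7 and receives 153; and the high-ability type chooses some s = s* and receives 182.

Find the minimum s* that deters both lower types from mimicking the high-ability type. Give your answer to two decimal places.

Mid-ability type (on-path payoff 153 − 11.6×0.7 = 144.88) won't mimic when 144.88 ≥ 182 − 11.6·s*, i.e. s* ≥ 3.20.
Low-ability type (on-path payoff 120) won't mimic when 120 ≥ 182 − 21.6·s*, i.e. s* ≥ 2.87.
Both must hold, so s* = max(2.87, 3.20) = 3.20. The mid-ability type's constraint binds.

3.20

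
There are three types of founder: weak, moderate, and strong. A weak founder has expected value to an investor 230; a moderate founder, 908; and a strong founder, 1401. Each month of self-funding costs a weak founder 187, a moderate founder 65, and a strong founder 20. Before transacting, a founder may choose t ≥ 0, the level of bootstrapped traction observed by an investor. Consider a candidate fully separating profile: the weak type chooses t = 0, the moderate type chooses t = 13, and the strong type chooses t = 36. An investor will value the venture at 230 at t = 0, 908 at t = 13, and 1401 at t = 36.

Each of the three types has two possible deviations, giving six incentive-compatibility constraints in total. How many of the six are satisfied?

5

Strong (own payoff 1401 − 20×36 = 681): to t=0 gives 230 → no gain ✓; to t=13 gives 908 − 20×13 = 648 → no gain ✓.
Weak (own payoff 230): to t=13 gives 908 − 187×13 = -1523 → no gain ✓; to t=36 gives 1401 − 187×36 = -5331 → no gain ✓.
Moderate (own payoff 908 − 65×13 = 63): to t=0 gives 230 → profitable ✗; to t=36 gives 1401 − 65×36 = -939 → no gain ✓.
5 of the 6 constraints hold; not an equilibrium.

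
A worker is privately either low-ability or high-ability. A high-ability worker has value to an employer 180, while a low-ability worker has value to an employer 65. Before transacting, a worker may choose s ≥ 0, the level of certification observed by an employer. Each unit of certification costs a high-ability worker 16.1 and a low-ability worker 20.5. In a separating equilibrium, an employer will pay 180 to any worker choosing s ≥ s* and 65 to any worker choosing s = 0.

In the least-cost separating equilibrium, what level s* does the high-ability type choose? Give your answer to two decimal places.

A low-ability worker choosing s = 0 receives 65.
Imitating at s* instead would pay 180 at cost 20.5·s*, netting 180 − 20.5·s*.
Indifference: 65 = 180 − 20.5·s*, so s* = (180 − 65) / 20.5 ≈ 5.61.
This is the low-ability type's binding incentive-compatibility constraint; any s ≥ 5.61 sustains separation on that side.

5.61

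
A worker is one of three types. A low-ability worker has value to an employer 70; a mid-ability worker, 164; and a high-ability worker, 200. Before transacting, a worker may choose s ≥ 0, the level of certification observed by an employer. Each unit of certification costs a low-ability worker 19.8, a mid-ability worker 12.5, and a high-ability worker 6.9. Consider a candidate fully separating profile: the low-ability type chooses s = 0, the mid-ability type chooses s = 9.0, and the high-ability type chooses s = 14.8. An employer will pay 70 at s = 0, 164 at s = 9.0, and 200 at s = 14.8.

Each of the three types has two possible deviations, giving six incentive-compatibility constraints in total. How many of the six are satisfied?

4

Low-ability (own payoff 70): to s=9.0 gives 164 − 19.8×9.0 = -14.2 → no gain ✓; to s=14.8 gives 200 − 19.8×14.8 = -93.04 → no gain ✓.
High-ability (own payoff 200 − 6.9×14.8 = 97.88): to s=0 gives 70 → no gain ✓; to s=9.0 gives 164 − 6.9×9.0 = 101.9 → profitable ✗.
Mid-ability (own payoff 164 − 12.5×9.0 = 51.5): to s=0 gives 70 → profitable ✗; to s=14.8 gives 200 − 12.5×14.8 = 15 → no gain ✓.
4 of the 6 constraints hold; not an equilibrium.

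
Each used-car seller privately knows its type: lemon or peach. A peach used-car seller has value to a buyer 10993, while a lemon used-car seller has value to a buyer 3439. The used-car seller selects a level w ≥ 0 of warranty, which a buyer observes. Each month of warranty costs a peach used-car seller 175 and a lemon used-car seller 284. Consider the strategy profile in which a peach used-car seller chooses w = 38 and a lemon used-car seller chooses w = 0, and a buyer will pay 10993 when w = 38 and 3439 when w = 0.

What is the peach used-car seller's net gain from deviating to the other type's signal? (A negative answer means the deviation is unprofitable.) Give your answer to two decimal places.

-904.00

Playing w = 38 the peach used-car seller receives 10993 − 175 × 38 = 4343.
Deviating to w = 0 yields 3439 instead.
Gain from deviating: 3439 − 4343 = -904.00.
The gain is negative, so the peach type's incentive-compatibility constraint is satisfied.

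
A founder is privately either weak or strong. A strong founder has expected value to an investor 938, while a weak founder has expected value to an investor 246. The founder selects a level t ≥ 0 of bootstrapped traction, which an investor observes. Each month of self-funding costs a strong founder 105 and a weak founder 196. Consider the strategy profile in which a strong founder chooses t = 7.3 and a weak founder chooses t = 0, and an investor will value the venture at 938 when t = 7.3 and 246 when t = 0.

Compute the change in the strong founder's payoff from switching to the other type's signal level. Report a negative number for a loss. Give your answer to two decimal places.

74.50

Playing t = 7.3 the strong founder receives 938 − 105 × 7.3 = 171.5.
Deviating to t = 0 yields 246 instead.
Gain from deviating: 246 − 171.5 = 74.50.
The gain is positive, so the strong type's incentive-compatibility constraint is violated — this profile is not a separating equilibrium.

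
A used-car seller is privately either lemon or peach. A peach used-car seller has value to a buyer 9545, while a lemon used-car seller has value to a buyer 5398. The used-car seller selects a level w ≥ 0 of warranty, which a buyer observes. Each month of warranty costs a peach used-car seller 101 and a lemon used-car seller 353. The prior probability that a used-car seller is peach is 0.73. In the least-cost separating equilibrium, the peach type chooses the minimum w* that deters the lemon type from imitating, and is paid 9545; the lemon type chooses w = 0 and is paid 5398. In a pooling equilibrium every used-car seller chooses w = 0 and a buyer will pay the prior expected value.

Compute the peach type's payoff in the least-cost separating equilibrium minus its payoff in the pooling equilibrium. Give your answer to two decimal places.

-66.85

Least-cost separating signal: w* solves 5398 = 9545 − 353·w*, so w* = (9545 − 5398)/353 ≈ 11.7479.
Peach type's separating payoff: 9545 − 101 × w* = 9545 − 101 × (9545 − 5398)/353 = 9545 − 418847/353 ≈ 8358.4646.
Pooling payoff: 0.73 × 9545 + 0.27 × 5398 = 8425.31.
Difference: 8358.4646 − 8425.31 = -66.8454, i.e. -66.85 to two decimal places.
The peach type would prefer the pooling outcome.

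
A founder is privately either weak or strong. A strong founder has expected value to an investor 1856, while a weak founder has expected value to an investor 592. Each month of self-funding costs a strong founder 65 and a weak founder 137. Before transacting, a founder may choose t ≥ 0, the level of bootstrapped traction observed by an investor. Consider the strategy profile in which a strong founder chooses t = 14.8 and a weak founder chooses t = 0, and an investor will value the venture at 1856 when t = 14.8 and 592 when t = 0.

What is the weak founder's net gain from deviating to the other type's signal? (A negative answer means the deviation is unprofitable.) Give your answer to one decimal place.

Playing t = 0 the weak founder receives 592.
Deviating to t = 14.8 brings payment 1856 at cost 137 × 14.8 = 2027.6, netting -171.6.
Gain from deviating: -171.6 − 592 = -763.6.
The gain is negative, so the weak type's incentive-compatibility constraint is satisfied.

-763.6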